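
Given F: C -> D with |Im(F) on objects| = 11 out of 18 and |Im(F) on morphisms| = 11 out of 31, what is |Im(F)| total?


The image of F consists of distinct objects and distinct morphisms.
|Im(F)| on objects = 11
|Im(F)| on morphisms = 11
Total image cardinality = 11 + 11 = 22

22


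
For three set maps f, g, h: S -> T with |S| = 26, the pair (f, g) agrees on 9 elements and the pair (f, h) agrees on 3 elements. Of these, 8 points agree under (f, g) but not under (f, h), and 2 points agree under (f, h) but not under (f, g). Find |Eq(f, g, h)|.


Eq(f, g, h) is the triple-agreement set: points in S where all three
maps take the same value. Using inclusion-exclusion on the pairwise data:
Pair (f, g) agrees on 9 points; pair (f, h) on 3 points.
Points agreeing under (f, g) but not (f, h) = 8; under (f, h) but not (f, g) = 2.
Triple-agreement = agreement-in-(f, g) minus points that agree under (f, g) but not (f, h):
|Eq(f, g, h)| = 9 - 8 = 1
(cross-check via (f, h): 3 - 2 = 1.)

1


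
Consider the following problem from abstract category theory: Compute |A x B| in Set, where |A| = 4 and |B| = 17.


In Set, the product A x B is the Cartesian product.
By the universal property, |A x B| = |A| * |B|.
|A x B| = 4 * 17 = 68

68


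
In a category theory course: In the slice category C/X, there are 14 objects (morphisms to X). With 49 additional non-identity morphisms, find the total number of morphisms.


In the slice category C/X, objects are morphisms to X.
Identity morphisms: 14 (one per object of C/X).
Non-identity morphisms: 49.
Total = 14 + 49 = 63

63


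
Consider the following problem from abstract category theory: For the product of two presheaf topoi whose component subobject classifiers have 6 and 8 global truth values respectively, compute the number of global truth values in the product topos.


In a product of presheaf topoi E_1 x E_2, the subobject classifier
is Omega = Omega_1 x Omega_2 (componentwise), so
|Omega(top)| = |Omega_1(top_1)| * |Omega_2(top_2)|.
= 6 * 8 = 48.

48


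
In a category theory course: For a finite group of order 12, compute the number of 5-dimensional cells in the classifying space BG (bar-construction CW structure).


In the bar-construction CW model of BG, the n-cells are indexed by
n-tuples [g_1|...|g_n] of non-identity elements of G (degenerate
simplices with some g_i = e do not contribute cells), so there are
(|G| - 1)^n n-cells.
For dim = 5 with |G| = 12:
cells = (12 - 1)^5 = 11^5 = 161051

161051


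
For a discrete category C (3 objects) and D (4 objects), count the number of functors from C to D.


A functor from a discrete category C to D is determined by
where each object maps. Each of the 3 objects of C can map
to any of the 4 objects of D independently.
Number of functors = 4^3 = 64

64


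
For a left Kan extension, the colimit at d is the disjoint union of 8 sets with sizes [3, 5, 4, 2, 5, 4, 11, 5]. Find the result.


Pointwise, the left Kan extension (Lan_F H)(d) is the colimit, indexed
by the comma category (F downarrow d), of H composed with the
projection (F downarrow d) -> C. Here that colimit is given
as a coproduct (disjoint union) of sets, so its cardinality is the
sum of the sizes of the summands.
Coproduct of sets with sizes: 3 + 5 + 4 + 2 + 5 + 4 + 11 + 5
= 39

39


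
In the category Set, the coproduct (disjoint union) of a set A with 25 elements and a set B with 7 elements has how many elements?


In Set, the coproduct A + B is the disjoint union.
|A + B| = |A| + |B| = 25 + 7 = 32

32


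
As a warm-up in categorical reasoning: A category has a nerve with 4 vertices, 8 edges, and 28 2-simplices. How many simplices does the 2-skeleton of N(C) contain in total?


The 2-skeleton of the nerve N(C) consists of simplices in dimensions 0, 1, 2:
  |N(C)_0| = 4 (objects)
  |N(C)_1| = 8 (morphisms)
  |N(C)_2| = 28 (composable pairs)
Total = 4 + 8 + 28 = 40

40


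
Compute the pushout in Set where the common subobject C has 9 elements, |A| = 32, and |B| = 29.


The pushout A +_C B identifies the images of C in A and B.
|A +_C B| = |A| + |B| - |C| (for injections).
= 32 + 29 - 9 = 52

52


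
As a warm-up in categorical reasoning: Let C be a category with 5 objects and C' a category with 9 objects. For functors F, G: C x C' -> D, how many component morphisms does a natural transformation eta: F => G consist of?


A natural transformation eta: F => G assigns one component morphism per
object of the domain category.
The domain is the product category C x C', so
|Ob(C x C')| = |Ob(C)| * |Ob(C')| = 5 * 9 = 45.
Therefore eta has 45 component morphisms.

45


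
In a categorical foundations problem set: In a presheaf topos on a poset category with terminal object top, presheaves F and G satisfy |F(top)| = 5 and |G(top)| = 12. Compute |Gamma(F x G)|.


Global sections of a presheaf on a poset with terminal top satisfy
Gamma(H) ~ H(top). Presheaves admit pointwise products, so
(F x G)(top) = F(top) x G(top) (Cartesian product).
|Gamma(F x G)| = |F(top)| * |G(top)| = 5 * 12 = 60.

60


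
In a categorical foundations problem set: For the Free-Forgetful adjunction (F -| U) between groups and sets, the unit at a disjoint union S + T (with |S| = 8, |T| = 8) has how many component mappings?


The unit eta_X: X -> U(F(X)) of the Free-Forgetful adjunction
maps each element of X to a generator of F(X). For X = S + T (disjoint
union in Set), |S + T| = |S| + |T|.
Total mappings = 8 + 8 = 16.

16


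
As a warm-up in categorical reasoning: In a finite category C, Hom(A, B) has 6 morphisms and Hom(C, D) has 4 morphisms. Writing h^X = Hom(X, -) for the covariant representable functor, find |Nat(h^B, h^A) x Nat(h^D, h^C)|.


By the Yoneda lemma, Nat(h^B, h^A) is isomorphic to Hom(A, B),
so |Nat(h^B, h^A)| = |Hom(A, B)| and |Nat(h^D, h^C)| = |Hom(C, D)|.
|Hom(A, B)| = 6, |Hom(C, D)| = 4.
|Nat(h^B, h^A) x Nat(h^D, h^C)| = 6 * 4 = 24

24


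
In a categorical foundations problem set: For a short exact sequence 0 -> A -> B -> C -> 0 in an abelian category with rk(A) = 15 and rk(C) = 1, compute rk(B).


For a short exact sequence 0 -> A -> B -> C -> 0,
rank is additive: rank(B) = rank(A) + rank(C).
rank(B) = 15 + 1 = 16

16


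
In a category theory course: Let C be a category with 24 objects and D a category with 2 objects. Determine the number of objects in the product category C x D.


The product category C x D has objects that are pairs (c, d).
Number of pairs = |Ob(C)| * |Ob(D)| = 24 * 2 = 48

48


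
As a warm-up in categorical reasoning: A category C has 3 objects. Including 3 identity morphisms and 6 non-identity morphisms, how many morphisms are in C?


Each object has an identity morphism, giving 3 identities.
Adding the 6 non-identity morphisms:
Total = 3 + 6 = 9

9


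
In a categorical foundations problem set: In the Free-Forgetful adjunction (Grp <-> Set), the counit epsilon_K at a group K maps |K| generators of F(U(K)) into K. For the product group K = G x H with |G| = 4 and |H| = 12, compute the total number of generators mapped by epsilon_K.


The counit epsilon_K: F(U(K)) -> K of the Free-Forgetful adjunction
maps |K| generators of F(U(K)) into K. For K = G x H (the product group),
|G x H| = |G| * |H|.
Total generators mapped = 4 * 12 = 48.

48


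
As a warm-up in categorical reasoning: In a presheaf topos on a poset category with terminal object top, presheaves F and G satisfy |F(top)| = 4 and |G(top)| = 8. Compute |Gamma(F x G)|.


Global sections of a presheaf on a poset with terminal top satisfy
Gamma(H) ~ H(top). Presheaves admit pointwise products, so
(F x G)(top) = F(top) x G(top) (Cartesian product).
|Gamma(F x G)| = |F(top)| * |G(top)| = 4 * 8 = 32.

32


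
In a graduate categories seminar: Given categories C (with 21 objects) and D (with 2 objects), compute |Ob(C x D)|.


The product category C x D has objects that are pairs (c, d).
Number of pairs = |Ob(C)| * |Ob(D)| = 21 * 2 = 42

42


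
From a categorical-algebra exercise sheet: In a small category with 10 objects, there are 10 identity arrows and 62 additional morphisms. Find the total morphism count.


Each object has an identity morphism, giving 10 identities.
Adding the 62 non-identity morphisms:
Total = 10 + 62 = 72

72


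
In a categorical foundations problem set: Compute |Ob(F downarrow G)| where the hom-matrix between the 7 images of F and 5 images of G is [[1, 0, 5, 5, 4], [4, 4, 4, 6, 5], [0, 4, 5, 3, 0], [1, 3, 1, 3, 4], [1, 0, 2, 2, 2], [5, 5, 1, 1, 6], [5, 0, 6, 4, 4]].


Objects of (F downarrow G) are triples (a, b, h: F(a)->G(b)).
The count equals the sum of all entries in the hom-matrix.
sum(row 0) = 15
sum(row 1) = 23
sum(row 2) = 12
sum(row 3) = 12
sum(row 4) = 7
sum(row 5) = 18
sum(row 6) = 19
Grand total = 106

106


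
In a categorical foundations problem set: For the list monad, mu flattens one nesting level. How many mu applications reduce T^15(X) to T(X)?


Each application of mu: T^2 -> T removes one layer of nesting.
Starting at depth 15 (i.e., T^15(X)), we need to reach T(X).
Number of mu applications = 15 - 1 = 14

14


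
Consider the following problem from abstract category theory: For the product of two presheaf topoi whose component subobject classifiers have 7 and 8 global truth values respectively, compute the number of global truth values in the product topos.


In a product of presheaf topoi E_1 x E_2, the subobject classifier
is Omega = Omega_1 x Omega_2 (componentwise), so
|Omega(top)| = |Omega_1(top_1)| * |Omega_2(top_2)|.
= 7 * 8 = 56.

56


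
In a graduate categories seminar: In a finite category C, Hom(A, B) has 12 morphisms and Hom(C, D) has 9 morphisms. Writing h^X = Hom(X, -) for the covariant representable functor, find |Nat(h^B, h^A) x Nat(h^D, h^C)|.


By the Yoneda lemma, Nat(h^B, h^A) is isomorphic to Hom(A, B),
so |Nat(h^B, h^A)| = |Hom(A, B)| and |Nat(h^D, h^C)| = |Hom(C, D)|.
|Hom(A, B)| = 12, |Hom(C, D)| = 9.
|Nat(h^B, h^A) x Nat(h^D, h^C)| = 12 * 9 = 108

108


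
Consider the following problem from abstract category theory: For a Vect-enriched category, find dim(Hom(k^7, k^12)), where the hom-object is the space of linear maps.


In Vect-enriched categories, Hom(k^n, k^m) is the space of m x n matrices.
dim(Hom(k^7, k^12)) = 12 * 7 = 84

84


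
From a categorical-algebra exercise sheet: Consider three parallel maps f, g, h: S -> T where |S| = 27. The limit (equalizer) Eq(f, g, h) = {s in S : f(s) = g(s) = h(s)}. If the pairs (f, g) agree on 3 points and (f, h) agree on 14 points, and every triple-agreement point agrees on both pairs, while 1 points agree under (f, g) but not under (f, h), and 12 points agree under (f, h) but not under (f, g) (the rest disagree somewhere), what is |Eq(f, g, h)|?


Eq(f, g, h) is the triple-agreement set: points in S where all three
maps take the same value. Using inclusion-exclusion on the pairwise data:
Pair (f, g) agrees on 3 points; pair (f, h) on 14 points.
Points agreeing under (f, g) but not (f, h) = 1; under (f, h) but not (f, g) = 12.
Triple-agreement = agreement-in-(f, g) minus points that agree under (f, g) but not (f, h):
|Eq(f, g, h)| = 3 - 1 = 2
(cross-check via (f, h): 14 - 12 = 2.)

2


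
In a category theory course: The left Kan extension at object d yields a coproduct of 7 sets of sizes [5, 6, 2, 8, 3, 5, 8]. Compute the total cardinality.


Pointwise, the left Kan extension (Lan_F H)(d) is the colimit, indexed
by the comma category (F downarrow d), of H composed with the
projection (F downarrow d) -> C. Here that colimit is given
as a coproduct (disjoint union) of sets, so its cardinality is the
sum of the sizes of the summands.
Coproduct of sets with sizes: 5 + 6 + 2 + 8 + 3 + 5 + 8
= 37

37


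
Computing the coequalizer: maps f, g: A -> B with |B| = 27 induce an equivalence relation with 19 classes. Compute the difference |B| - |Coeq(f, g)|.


The coequalizer Coeq(f, g) = B / ~ has one element per equivalence class.
|B| = 27, |Coeq(f, g)| = 19.
|B| - |Coeq(f, g)| = 27 - 19 = 8.

8


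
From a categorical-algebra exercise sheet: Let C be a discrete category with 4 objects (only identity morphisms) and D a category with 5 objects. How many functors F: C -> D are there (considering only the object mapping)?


A functor from a discrete category C to D is determined by
where each object maps. Each of the 4 objects of C can map
to any of the 5 objects of D independently.
Number of functors = 5^4 = 625

625


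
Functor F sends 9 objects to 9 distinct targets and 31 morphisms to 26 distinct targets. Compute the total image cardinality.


The image of F consists of distinct objects and distinct morphisms.
|Im(F)| on objects = 9
|Im(F)| on morphisms = 26
Total image cardinality = 9 + 26 = 35

35


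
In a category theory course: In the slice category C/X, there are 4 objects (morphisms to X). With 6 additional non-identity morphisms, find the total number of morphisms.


In the slice category C/X, objects are morphisms to X.
Identity morphisms: 4 (one per object of C/X).
Non-identity morphisms: 6.
Total = 4 + 6 = 10

10


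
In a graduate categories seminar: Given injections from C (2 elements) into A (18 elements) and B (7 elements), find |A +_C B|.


The pushout A +_C B identifies the images of C in A and B.
|A +_C B| = |A| + |B| - |C| (for injections).
= 18 + 7 - 2 = 23

23


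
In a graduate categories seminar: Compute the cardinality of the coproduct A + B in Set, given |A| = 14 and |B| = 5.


In Set, the coproduct A + B is the disjoint union.
|A + B| = |A| + |B| = 14 + 5 = 19

19


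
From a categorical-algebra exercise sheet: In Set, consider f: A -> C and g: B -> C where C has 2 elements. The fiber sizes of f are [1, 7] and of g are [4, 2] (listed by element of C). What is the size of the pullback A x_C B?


The pullback A x_C B consists of pairs (a, b) with f(a) = g(b).
For each element c in C, the fiber product has |f^-1(c)| * |g^-1(c)| elements.
Summing over C: 1 * 4 + 7 * 2
= 4 + 14 = 18

18


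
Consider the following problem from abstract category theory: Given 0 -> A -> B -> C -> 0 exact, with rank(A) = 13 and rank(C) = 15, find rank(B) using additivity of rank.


For a short exact sequence 0 -> A -> B -> C -> 0,
rank is additive: rank(B) = rank(A) + rank(C).
rank(B) = 13 + 15 = 28

28


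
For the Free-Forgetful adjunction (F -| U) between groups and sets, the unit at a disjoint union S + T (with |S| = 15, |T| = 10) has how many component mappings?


The unit eta_X: X -> U(F(X)) of the Free-Forgetful adjunction
maps each element of X to a generator of F(X). For X = S + T (disjoint
union in Set), |S + T| = |S| + |T|.
Total mappings = 15 + 10 = 25.

25


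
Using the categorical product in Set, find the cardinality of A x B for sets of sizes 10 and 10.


In Set, the product A x B is the Cartesian product.
By the universal property, |A x B| = |A| * |B|.
|A x B| = 10 * 10 = 100

100


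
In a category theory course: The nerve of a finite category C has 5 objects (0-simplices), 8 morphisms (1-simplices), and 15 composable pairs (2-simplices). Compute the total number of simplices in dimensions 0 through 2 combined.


The 2-skeleton of the nerve N(C) consists of simplices in dimensions 0, 1, 2:
  |N(C)_0| = 5 (objects)
  |N(C)_1| = 8 (morphisms)
  |N(C)_2| = 15 (composable pairs)
Total = 5 + 8 + 15 = 28

28


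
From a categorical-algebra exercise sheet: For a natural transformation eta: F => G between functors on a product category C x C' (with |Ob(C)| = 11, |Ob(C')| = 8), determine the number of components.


A natural transformation eta: F => G assigns one component morphism per
object of the domain category.
The domain is the product category C x C', so
|Ob(C x C')| = |Ob(C)| * |Ob(C')| = 11 * 8 = 88.
Therefore eta has 88 component morphisms.

88


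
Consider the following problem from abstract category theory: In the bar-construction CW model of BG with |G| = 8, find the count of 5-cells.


In the bar-construction CW model of BG, the n-cells are indexed by
n-tuples [g_1|...|g_n] of non-identity elements of G (degenerate
simplices with some g_i = e do not contribute cells), so there are
(|G| - 1)^n n-cells.
For dim = 5 with |G| = 8:
cells = (8 - 1)^5 = 7^5 = 16807

16807


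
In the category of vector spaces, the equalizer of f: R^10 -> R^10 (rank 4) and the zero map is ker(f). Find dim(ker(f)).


The equalizer of f and the zero map is ker(f).
By the rank-nullity theorem: dim(ker(f)) = dim(domain) - rank(f).
dim(ker(f)) = 10 - 4 = 6

6


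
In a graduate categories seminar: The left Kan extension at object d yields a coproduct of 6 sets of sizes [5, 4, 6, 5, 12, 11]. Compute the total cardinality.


Pointwise, the left Kan extension (Lan_F H)(d) is the colimit, indexed
by the comma category (F downarrow d), of H composed with the
projection (F downarrow d) -> C. Here that colimit is given
as a coproduct (disjoint union) of sets, so its cardinality is the
sum of the sizes of the summands.
Coproduct of sets with sizes: 5 + 4 + 6 + 5 + 12 + 11
= 43

43


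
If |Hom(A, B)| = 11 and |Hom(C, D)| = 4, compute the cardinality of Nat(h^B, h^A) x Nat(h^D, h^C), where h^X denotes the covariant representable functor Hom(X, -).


By the Yoneda lemma, Nat(h^B, h^A) is isomorphic to Hom(A, B),
so |Nat(h^B, h^A)| = |Hom(A, B)| and |Nat(h^D, h^C)| = |Hom(C, D)|.
|Hom(A, B)| = 11, |Hom(C, D)| = 4.
|Nat(h^B, h^A) x Nat(h^D, h^C)| = 11 * 4 = 44

44


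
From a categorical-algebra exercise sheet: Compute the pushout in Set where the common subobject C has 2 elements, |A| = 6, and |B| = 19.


The pushout A +_C B identifies the images of C in A and B.
|A +_C B| = |A| + |B| - |C| (for injections).
= 6 + 19 - 2 = 23

23


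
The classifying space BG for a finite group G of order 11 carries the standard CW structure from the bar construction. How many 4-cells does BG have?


In the bar-construction CW model of BG, the n-cells are indexed by
n-tuples [g_1|...|g_n] of non-identity elements of G (degenerate
simplices with some g_i = e do not contribute cells), so there are
(|G| - 1)^n n-cells.
For dim = 4 with |G| = 11:
cells = (11 - 1)^4 = 10^4 = 10000

10000


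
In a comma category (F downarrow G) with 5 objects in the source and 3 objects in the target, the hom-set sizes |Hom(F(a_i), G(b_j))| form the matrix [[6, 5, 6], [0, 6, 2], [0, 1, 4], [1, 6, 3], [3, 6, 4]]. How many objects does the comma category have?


Objects of (F downarrow G) are triples (a, b, h: F(a)->G(b)).
The count equals the sum of all entries in the hom-matrix.
sum(row 0) = 17
sum(row 1) = 8
sum(row 2) = 5
sum(row 3) = 10
sum(row 4) = 13
Grand total = 53

53


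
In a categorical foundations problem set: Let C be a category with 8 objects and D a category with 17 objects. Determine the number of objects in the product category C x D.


The product category C x D has objects that are pairs (c, d).
Number of pairs = |Ob(C)| * |Ob(D)| = 8 * 17 = 136

136


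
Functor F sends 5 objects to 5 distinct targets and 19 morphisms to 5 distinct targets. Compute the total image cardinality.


The image of F consists of distinct objects and distinct morphisms.
|Im(F)| on objects = 5
|Im(F)| on morphisms = 5
Total image cardinality = 5 + 5 = 10

10


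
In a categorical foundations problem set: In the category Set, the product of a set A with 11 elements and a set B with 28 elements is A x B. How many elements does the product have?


In Set, the product A x B is the Cartesian product.
By the universal property, |A x B| = |A| * |B|.
|A x B| = 11 * 28 = 308

308


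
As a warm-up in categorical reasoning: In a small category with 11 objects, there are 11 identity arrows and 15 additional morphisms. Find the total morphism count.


Each object has an identity morphism, giving 11 identities.
Adding the 15 non-identity morphisms:
Total = 11 + 15 = 26

26


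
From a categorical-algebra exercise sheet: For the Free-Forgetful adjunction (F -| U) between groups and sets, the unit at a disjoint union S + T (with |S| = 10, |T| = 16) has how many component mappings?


The unit eta_X: X -> U(F(X)) of the Free-Forgetful adjunction
maps each element of X to a generator of F(X). For X = S + T (disjoint
union in Set), |S + T| = |S| + |T|.
Total mappings = 10 + 16 = 26.

26


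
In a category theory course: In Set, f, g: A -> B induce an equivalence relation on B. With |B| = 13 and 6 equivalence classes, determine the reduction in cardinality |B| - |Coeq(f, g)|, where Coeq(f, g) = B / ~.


The coequalizer Coeq(f, g) = B / ~ has one element per equivalence class.
|B| = 13, |Coeq(f, g)| = 6.
|B| - |Coeq(f, g)| = 13 - 6 = 7.

7


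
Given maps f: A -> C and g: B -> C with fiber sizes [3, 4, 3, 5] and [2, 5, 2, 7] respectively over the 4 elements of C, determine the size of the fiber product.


The pullback A x_C B consists of pairs (a, b) with f(a) = g(b).
For each element c in C, the fiber product has |f^-1(c)| * |g^-1(c)| elements.
Summing over C: 3 * 2 + 4 * 5 + 3 * 2 + 5 * 7
= 6 + 20 + 6 + 35 = 67

67


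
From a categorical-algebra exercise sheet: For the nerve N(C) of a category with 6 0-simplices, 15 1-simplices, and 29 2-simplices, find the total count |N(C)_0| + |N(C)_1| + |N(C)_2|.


The 2-skeleton of the nerve N(C) consists of simplices in dimensions 0, 1, 2:
  |N(C)_0| = 6 (objects)
  |N(C)_1| = 15 (morphisms)
  |N(C)_2| = 29 (composable pairs)
Total = 6 + 15 + 29 = 50

50


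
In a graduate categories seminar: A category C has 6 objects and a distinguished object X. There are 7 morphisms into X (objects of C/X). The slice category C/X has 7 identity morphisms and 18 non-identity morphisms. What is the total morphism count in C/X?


In the slice category C/X, objects are morphisms to X.
Identity morphisms: 7 (one per object of C/X).
Non-identity morphisms: 18.
Total = 7 + 18 = 25

25


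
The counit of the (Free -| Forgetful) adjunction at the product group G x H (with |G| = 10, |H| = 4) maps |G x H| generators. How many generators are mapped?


The counit epsilon_K: F(U(K)) -> K of the Free-Forgetful adjunction
maps |K| generators of F(U(K)) into K. For K = G x H (the product group),
|G x H| = |G| * |H|.
Total generators mapped = 10 * 4 = 40.

40


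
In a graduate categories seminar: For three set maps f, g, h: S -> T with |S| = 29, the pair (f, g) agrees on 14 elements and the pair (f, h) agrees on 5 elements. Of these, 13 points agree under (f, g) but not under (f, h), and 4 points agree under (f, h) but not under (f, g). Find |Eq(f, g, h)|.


Eq(f, g, h) is the triple-agreement set: points in S where all three
maps take the same value. Using inclusion-exclusion on the pairwise data:
Pair (f, g) agrees on 14 points; pair (f, h) on 5 points.
Points agreeing under (f, g) but not (f, h) = 13; under (f, h) but not (f, g) = 4.
Triple-agreement = agreement-in-(f, g) minus points that agree under (f, g) but not (f, h):
|Eq(f, g, h)| = 14 - 13 = 1
(cross-check via (f, h): 5 - 4 = 1.)

1


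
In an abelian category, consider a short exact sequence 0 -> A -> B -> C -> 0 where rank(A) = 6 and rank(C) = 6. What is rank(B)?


For a short exact sequence 0 -> A -> B -> C -> 0,
rank is additive: rank(B) = rank(A) + rank(C).
rank(B) = 6 + 6 = 12

12


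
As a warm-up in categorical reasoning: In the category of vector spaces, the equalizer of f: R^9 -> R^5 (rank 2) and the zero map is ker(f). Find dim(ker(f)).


The equalizer of f and the zero map is ker(f).
By the rank-nullity theorem: dim(ker(f)) = dim(domain) - rank(f).
dim(ker(f)) = 9 - 2 = 7

7


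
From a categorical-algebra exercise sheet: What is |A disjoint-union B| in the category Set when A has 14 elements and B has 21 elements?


In Set, the coproduct A + B is the disjoint union.
|A + B| = |A| + |B| = 14 + 21 = 35

35


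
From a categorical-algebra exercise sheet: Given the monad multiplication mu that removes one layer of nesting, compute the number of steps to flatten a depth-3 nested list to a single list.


Each application of mu: T^2 -> T removes one layer of nesting.
Starting at depth 3 (i.e., T^3(X)), we need to reach T(X).
Number of mu applications = 3 - 1 = 2

2


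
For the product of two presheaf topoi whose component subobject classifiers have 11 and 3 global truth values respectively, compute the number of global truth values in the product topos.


In a product of presheaf topoi E_1 x E_2, the subobject classifier
is Omega = Omega_1 x Omega_2 (componentwise), so
|Omega(top)| = |Omega_1(top_1)| * |Omega_2(top_2)|.
= 11 * 3 = 33.

33


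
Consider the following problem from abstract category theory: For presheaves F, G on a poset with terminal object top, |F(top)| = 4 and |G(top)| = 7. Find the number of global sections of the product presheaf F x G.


Global sections of a presheaf on a poset with terminal top satisfy
Gamma(H) ~ H(top). Presheaves admit pointwise products, so
(F x G)(top) = F(top) x G(top) (Cartesian product).
|Gamma(F x G)| = |F(top)| * |G(top)| = 4 * 7 = 28.

28


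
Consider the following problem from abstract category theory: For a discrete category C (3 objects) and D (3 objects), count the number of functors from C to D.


A functor from a discrete category C to D is determined by
where each object maps. Each of the 3 objects of C can map
to any of the 3 objects of D independently.
Number of functors = 3^3 = 27

27


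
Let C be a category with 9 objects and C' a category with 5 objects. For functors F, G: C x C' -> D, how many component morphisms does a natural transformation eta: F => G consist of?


A natural transformation eta: F => G assigns one component morphism per
object of the domain category.
The domain is the product category C x C', so
|Ob(C x C')| = |Ob(C)| * |Ob(C')| = 9 * 5 = 45.
Therefore eta has 45 component morphisms.

45


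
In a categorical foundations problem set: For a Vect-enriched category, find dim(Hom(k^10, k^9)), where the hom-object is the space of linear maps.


In Vect-enriched categories, Hom(k^n, k^m) is the space of m x n matrices.
dim(Hom(k^10, k^9)) = 9 * 10 = 90

90


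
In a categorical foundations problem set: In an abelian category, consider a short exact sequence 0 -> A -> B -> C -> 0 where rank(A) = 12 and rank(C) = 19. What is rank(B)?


For a short exact sequence 0 -> A -> B -> C -> 0,
rank is additive: rank(B) = rank(A) + rank(C).
rank(B) = 12 + 19 = 31

31


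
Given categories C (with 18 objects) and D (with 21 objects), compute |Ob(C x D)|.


The product category C x D has objects that are pairs (c, d).
Number of pairs = |Ob(C)| * |Ob(D)| = 18 * 21 = 378

378


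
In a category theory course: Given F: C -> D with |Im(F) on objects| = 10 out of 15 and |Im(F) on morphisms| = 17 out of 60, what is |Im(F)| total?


The image of F consists of distinct objects and distinct morphisms.
|Im(F)| on objects = 10
|Im(F)| on morphisms = 17
Total image cardinality = 10 + 17 = 27

27


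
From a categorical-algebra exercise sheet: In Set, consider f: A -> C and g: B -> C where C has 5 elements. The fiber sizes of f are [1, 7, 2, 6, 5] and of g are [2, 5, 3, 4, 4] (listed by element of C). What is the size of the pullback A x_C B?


The pullback A x_C B consists of pairs (a, b) with f(a) = g(b).
For each element c in C, the fiber product has |f^-1(c)| * |g^-1(c)| elements.
Summing over C: 1 * 2 + 7 * 5 + 2 * 3 + 6 * 4 + 5 * 4
= 2 + 35 + 6 + 24 + 20 = 87

87


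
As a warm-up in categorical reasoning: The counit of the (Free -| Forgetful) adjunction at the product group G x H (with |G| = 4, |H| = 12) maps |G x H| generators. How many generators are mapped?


The counit epsilon_K: F(U(K)) -> K of the Free-Forgetful adjunction
maps |K| generators of F(U(K)) into K. For K = G x H (the product group),
|G x H| = |G| * |H|.
Total generators mapped = 4 * 12 = 48.

48


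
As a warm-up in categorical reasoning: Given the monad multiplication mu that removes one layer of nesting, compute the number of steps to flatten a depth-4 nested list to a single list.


Each application of mu: T^2 -> T removes one layer of nesting.
Starting at depth 4 (i.e., T^4(X)), we need to reach T(X).
Number of mu applications = 4 - 1 = 3

3


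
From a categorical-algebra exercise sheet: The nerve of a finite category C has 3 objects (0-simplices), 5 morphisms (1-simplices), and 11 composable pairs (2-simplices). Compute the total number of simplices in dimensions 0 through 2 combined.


The 2-skeleton of the nerve N(C) consists of simplices in dimensions 0, 1, 2:
  |N(C)_0| = 3 (objects)
  |N(C)_1| = 5 (morphisms)
  |N(C)_2| = 11 (composable pairs)
Total = 3 + 5 + 11 = 19

19


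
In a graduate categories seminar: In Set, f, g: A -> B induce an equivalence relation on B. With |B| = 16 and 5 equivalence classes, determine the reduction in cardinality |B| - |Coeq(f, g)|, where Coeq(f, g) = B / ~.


The coequalizer Coeq(f, g) = B / ~ has one element per equivalence class.
|B| = 16, |Coeq(f, g)| = 5.
|B| - |Coeq(f, g)| = 16 - 5 = 11.

11


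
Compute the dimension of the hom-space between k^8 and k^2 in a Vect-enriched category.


In Vect-enriched categories, Hom(k^n, k^m) is the space of m x n matrices.
dim(Hom(k^8, k^2)) = 2 * 8 = 16

16


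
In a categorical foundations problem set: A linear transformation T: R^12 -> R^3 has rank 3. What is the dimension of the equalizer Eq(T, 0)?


The equalizer of f and the zero map is ker(f).
By the rank-nullity theorem: dim(ker(f)) = dim(domain) - rank(f).
dim(ker(f)) = 12 - 3 = 9

9


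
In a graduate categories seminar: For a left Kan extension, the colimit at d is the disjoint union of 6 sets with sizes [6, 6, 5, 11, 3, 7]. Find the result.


Pointwise, the left Kan extension (Lan_F H)(d) is the colimit, indexed
by the comma category (F downarrow d), of H composed with the
projection (F downarrow d) -> C. Here that colimit is given
as a coproduct (disjoint union) of sets, so its cardinality is the
sum of the sizes of the summands.
Coproduct of sets with sizes: 6 + 6 + 5 + 11 + 3 + 7
= 38

38


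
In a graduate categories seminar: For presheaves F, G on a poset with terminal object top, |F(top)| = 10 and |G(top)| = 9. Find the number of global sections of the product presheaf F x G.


Global sections of a presheaf on a poset with terminal top satisfy
Gamma(H) ~ H(top). Presheaves admit pointwise products, so
(F x G)(top) = F(top) x G(top) (Cartesian product).
|Gamma(F x G)| = |F(top)| * |G(top)| = 10 * 9 = 90.

90


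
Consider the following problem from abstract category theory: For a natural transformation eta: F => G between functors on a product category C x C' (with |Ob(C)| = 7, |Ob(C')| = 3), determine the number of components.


A natural transformation eta: F => G assigns one component morphism per
object of the domain category.
The domain is the product category C x C', so
|Ob(C x C')| = |Ob(C)| * |Ob(C')| = 7 * 3 = 21.
Therefore eta has 21 component morphisms.

21


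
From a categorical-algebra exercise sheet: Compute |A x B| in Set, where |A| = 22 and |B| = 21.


In Set, the product A x B is the Cartesian product.
By the universal property, |A x B| = |A| * |B|.
|A x B| = 22 * 21 = 462

462


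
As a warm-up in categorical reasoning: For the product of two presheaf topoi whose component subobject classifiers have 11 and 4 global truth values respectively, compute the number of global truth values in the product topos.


In a product of presheaf topoi E_1 x E_2, the subobject classifier
is Omega = Omega_1 x Omega_2 (componentwise), so
|Omega(top)| = |Omega_1(top_1)| * |Omega_2(top_2)|.
= 11 * 4 = 44.

44


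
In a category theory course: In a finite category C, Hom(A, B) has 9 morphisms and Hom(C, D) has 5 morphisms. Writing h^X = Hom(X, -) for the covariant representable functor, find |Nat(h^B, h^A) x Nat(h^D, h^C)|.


By the Yoneda lemma, Nat(h^B, h^A) is isomorphic to Hom(A, B),
so |Nat(h^B, h^A)| = |Hom(A, B)| and |Nat(h^D, h^C)| = |Hom(C, D)|.
|Hom(A, B)| = 9, |Hom(C, D)| = 5.
|Nat(h^B, h^A) x Nat(h^D, h^C)| = 9 * 5 = 45

45


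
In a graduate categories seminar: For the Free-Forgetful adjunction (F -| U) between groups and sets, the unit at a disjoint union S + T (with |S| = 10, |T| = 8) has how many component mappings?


The unit eta_X: X -> U(F(X)) of the Free-Forgetful adjunction
maps each element of X to a generator of F(X). For X = S + T (disjoint
union in Set), |S + T| = |S| + |T|.
Total mappings = 10 + 8 = 18.

18


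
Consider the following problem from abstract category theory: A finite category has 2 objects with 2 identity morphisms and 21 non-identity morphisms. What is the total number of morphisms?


Each object has an identity morphism, giving 2 identities.
Adding the 21 non-identity morphisms:
Total = 2 + 21 = 23

23


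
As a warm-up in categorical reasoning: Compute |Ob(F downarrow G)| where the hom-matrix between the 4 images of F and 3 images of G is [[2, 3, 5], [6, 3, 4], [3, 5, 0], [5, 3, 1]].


Objects of (F downarrow G) are triples (a, b, h: F(a)->G(b)).
The count equals the sum of all entries in the hom-matrix.
sum(row 0) = 10
sum(row 1) = 13
sum(row 2) = 8
sum(row 3) = 9
Grand total = 40

40


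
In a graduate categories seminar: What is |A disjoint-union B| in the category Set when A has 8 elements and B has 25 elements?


In Set, the coproduct A + B is the disjoint union.
|A + B| = |A| + |B| = 8 + 25 = 33

33


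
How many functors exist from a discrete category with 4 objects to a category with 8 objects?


A functor from a discrete category C to D is determined by
where each object maps. Each of the 4 objects of C can map
to any of the 8 objects of D independently.
Number of functors = 8^4 = 4096

4096


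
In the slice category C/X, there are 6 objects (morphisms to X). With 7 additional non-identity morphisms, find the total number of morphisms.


In the slice category C/X, objects are morphisms to X.
Identity morphisms: 6 (one per object of C/X).
Non-identity morphisms: 7.
Total = 6 + 7 = 13

13


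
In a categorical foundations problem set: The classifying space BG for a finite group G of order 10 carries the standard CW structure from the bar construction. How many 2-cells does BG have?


In the bar-construction CW model of BG, the n-cells are indexed by
n-tuples [g_1|...|g_n] of non-identity elements of G (degenerate
simplices with some g_i = e do not contribute cells), so there are
(|G| - 1)^n n-cells.
For dim = 2 with |G| = 10:
cells = (10 - 1)^2 = 9^2 = 81

81


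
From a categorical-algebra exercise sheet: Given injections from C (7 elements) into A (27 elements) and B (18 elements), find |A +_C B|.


The pushout A +_C B identifies the images of C in A and B.
|A +_C B| = |A| + |B| - |C| (for injections).
= 27 + 18 - 7 = 38

38


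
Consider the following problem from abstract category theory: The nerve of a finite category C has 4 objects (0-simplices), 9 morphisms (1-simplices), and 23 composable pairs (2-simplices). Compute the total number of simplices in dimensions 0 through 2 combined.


The 2-skeleton of the nerve N(C) consists of simplices in dimensions 0, 1, 2:
  |N(C)_0| = 4 (objects)
  |N(C)_1| = 9 (morphisms)
  |N(C)_2| = 23 (composable pairs)
Total = 4 + 9 + 23 = 36

36


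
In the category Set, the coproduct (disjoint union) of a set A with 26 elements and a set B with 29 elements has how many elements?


In Set, the coproduct A + B is the disjoint union.
|A + B| = |A| + |B| = 26 + 29 = 55

55


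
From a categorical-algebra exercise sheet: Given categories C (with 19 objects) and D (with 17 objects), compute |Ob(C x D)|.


The product category C x D has objects that are pairs (c, d).
Number of pairs = |Ob(C)| * |Ob(D)| = 19 * 17 = 323

323


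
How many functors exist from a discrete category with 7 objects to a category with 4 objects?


A functor from a discrete category C to D is determined by
where each object maps. Each of the 7 objects of C can map
to any of the 4 objects of D independently.
Number of functors = 4^7 = 16384

16384


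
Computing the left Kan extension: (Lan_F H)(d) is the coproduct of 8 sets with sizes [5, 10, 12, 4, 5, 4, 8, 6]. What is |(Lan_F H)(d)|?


Pointwise, the left Kan extension (Lan_F H)(d) is the colimit, indexed
by the comma category (F downarrow d), of H composed with the
projection (F downarrow d) -> C. Here that colimit is given
as a coproduct (disjoint union) of sets, so its cardinality is the
sum of the sizes of the summands.
Coproduct of sets with sizes: 5 + 10 + 12 + 4 + 5 + 4 + 8 + 6
= 54

54


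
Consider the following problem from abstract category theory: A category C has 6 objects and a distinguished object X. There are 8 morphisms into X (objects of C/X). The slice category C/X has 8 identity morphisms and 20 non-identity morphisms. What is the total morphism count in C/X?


In the slice category C/X, objects are morphisms to X.
Identity morphisms: 8 (one per object of C/X).
Non-identity morphisms: 20.
Total = 8 + 20 = 28

28


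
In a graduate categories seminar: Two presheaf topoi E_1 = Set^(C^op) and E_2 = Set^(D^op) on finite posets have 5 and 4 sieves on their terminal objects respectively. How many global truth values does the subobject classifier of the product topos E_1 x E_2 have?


In a product of presheaf topoi E_1 x E_2, the subobject classifier
is Omega = Omega_1 x Omega_2 (componentwise), so
|Omega(top)| = |Omega_1(top_1)| * |Omega_2(top_2)|.
= 5 * 4 = 20.

20


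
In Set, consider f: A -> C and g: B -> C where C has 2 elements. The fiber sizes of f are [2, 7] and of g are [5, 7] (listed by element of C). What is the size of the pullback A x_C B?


The pullback A x_C B consists of pairs (a, b) with f(a) = g(b).
For each element c in C, the fiber product has |f^-1(c)| * |g^-1(c)| elements.
Summing over C: 2 * 5 + 7 * 7
= 10 + 49 = 59

59


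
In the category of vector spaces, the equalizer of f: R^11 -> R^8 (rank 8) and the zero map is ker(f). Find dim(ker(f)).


The equalizer of f and the zero map is ker(f).
By the rank-nullity theorem: dim(ker(f)) = dim(domain) - rank(f).
dim(ker(f)) = 11 - 8 = 3

3


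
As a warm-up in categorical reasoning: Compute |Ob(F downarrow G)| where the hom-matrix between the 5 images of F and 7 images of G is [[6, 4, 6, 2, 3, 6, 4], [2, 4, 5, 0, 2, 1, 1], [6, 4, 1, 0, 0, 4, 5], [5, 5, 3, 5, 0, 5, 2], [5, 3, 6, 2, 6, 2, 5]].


Objects of (F downarrow G) are triples (a, b, h: F(a)->G(b)).
The count equals the sum of all entries in the hom-matrix.
sum(row 0) = 31
sum(row 1) = 15
sum(row 2) = 20
sum(row 3) = 25
sum(row 4) = 29
Grand total = 120

120


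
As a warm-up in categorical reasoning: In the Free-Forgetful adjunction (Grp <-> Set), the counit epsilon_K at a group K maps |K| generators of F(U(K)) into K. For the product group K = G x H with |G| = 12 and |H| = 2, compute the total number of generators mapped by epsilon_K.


The counit epsilon_K: F(U(K)) -> K of the Free-Forgetful adjunction
maps |K| generators of F(U(K)) into K. For K = G x H (the product group),
|G x H| = |G| * |H|.
Total generators mapped = 12 * 2 = 24.

24


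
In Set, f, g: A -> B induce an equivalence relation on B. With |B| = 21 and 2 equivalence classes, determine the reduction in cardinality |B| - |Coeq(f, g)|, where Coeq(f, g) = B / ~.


The coequalizer Coeq(f, g) = B / ~ has one element per equivalence class.
|B| = 21, |Coeq(f, g)| = 2.
|B| - |Coeq(f, g)| = 21 - 2 = 19.

19


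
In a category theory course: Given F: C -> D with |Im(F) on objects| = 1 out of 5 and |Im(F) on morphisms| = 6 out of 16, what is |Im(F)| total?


The image of F consists of distinct objects and distinct morphisms.
|Im(F)| on objects = 1
|Im(F)| on morphisms = 6
Total image cardinality = 1 + 6 = 7

7


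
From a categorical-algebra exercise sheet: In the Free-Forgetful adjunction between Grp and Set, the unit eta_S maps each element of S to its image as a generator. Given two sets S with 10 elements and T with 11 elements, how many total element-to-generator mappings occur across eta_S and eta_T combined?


The unit eta_X: X -> U(F(X)) of the Free-Forgetful adjunction
maps each element of X to a generator of F(X). For X = S + T (disjoint
union in Set), |S + T| = |S| + |T|.
Total mappings = 10 + 11 = 21.

21
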